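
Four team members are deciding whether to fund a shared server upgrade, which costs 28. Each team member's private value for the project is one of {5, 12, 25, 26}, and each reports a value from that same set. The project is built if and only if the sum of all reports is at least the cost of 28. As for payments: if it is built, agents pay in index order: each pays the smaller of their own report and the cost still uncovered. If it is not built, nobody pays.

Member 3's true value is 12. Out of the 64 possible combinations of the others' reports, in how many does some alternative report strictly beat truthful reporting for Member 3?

Others report (5, 5, 25): truth gives 0; report 5 gives 7 > 0. Violating.
Others report (5, 5, 26): truth gives 0; report 5 gives 7 > 0. Violating.
Others report (5, 12, 12): truth gives 1; report 5 gives 7 > 1. Violating.
Others report (5, 12, 25): truth gives 1; report 5 gives 7 > 1. Violating.
Others report (5, 5, 5): truth gives 0; no alternative beats it.
Others report (5, 5, 12): truth gives 0; no alternative beats it.
(Checking all 64 profiles: 8 have a profitable deviation, 56 do not.)

8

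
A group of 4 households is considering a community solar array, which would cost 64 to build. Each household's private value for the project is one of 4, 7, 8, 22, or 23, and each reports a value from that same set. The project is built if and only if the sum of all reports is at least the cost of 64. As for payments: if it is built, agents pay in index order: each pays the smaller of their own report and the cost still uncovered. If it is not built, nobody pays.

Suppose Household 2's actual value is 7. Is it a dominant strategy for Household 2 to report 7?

Consider the case where Household 1 reports 22, Household 3 reports 22 and Household 4 reports 22.
Truthful report 7: project built, pays 7, utility 7 - 7 = 0.
Report 4 instead: project built, pays 4, utility 7 - 4 = 3.
Since 3 > 0, reporting 4 is strictly better here, so truthful reporting is not dominant.

No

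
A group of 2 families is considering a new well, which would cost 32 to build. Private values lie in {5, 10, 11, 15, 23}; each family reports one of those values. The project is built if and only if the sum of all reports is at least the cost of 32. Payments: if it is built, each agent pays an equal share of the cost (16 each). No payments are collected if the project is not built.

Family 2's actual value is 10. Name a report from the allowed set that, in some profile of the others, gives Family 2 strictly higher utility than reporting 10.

Suppose Family 1 reports 23.
Report 10: project built, pays 16, utility 10 - 16 = -6.
Report 5: project not built, utility 0.
So reporting 5 beats truth here (0 > -6).

5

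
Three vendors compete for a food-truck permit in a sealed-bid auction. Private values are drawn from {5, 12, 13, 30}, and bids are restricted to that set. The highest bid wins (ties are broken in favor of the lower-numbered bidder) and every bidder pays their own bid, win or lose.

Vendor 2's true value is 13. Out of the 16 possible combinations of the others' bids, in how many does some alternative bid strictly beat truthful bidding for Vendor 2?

12

Others bid (5, 5): truth gives 0; bid 12 gives 1 > 0. Violating.
Others bid (5, 12): truth gives 0; bid 12 gives 1 > 0. Violating.
Others bid (5, 30): truth gives -13; bid 5 gives -5 > -13. Violating.
Others bid (12, 30): truth gives -13; bid 5 gives -5 > -13. Violating.
Others bid (5, 13): truth gives 0; no alternative beats it.
Others bid (12, 5): truth gives 0; no alternative beats it.
(Checking all 16 profiles: 12 have a profitable deviation, 4 do not.)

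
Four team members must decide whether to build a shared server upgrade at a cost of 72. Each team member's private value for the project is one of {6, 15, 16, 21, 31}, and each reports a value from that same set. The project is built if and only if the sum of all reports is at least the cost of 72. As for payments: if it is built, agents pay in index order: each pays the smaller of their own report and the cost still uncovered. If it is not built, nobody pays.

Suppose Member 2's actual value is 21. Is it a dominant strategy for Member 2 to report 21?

Consider the case where Member 1 reports 6, Member 3 reports 21 and Member 4 reports 31.
Truthful report 21: project built, pays 21, utility 21 - 21 = 0.
Report 15 instead: project built, pays 15, utility 21 - 15 = 6.
Since 6 > 0, reporting 15 is strictly better here, so truthful reporting is not dominant.

No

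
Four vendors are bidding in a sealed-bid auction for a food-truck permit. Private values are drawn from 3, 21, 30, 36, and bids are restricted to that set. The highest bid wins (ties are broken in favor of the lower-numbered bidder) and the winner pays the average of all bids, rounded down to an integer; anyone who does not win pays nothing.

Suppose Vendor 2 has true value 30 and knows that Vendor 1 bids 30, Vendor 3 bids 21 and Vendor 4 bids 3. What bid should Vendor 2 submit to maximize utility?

Bid 3: loses, pays 0, utility 0.
Bid 21: loses, pays 0, utility 0.
Bid 30: loses, pays 0, utility 0.
Bid 36: wins, pays 22, utility 30 - 22 = 8.
The best choice is 36 with utility 8.

36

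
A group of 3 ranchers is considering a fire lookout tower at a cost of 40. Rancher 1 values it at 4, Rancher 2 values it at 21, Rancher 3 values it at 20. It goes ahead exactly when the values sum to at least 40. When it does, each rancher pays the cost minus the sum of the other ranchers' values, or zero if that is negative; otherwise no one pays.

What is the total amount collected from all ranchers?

31

Total value 45 ≥ cost 40, so it is built.
Rancher 1: others sum to 41; max(0, 40 - 41) = 0.
Rancher 2: others sum to 24; max(0, 40 - 24) = 16.
Rancher 3: others sum to 25; max(0, 40 - 25) = 15.
Total collected = 0 + 16 + 15 = 31.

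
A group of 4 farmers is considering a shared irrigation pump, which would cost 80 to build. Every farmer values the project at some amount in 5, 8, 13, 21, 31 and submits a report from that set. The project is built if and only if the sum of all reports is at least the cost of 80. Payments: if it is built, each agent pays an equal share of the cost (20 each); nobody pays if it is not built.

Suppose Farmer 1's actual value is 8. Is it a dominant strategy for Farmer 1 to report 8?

Consider the case where Farmer 2 reports 21, Farmer 3 reports 21 and Farmer 4 reports 31.
Truthful report 8: project built, pays 20, utility 8 - 20 = -12.
Report 5 instead: project not built, utility 0.
Since 0 > -12, reporting 5 is strictly better here, so truthful reporting is not dominant.

No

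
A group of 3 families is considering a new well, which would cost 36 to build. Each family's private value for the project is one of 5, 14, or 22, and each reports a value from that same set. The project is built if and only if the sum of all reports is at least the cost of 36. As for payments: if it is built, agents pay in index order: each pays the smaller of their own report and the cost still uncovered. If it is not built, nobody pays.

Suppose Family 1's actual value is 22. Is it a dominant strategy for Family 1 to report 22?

No

Consider the case where Family 2 reports 5 and Family 3 reports 22.
Truthful report 22: project built, pays 22, utility 22 - 22 = 0.
Report 14 instead: project built, pays 14, utility 22 - 14 = 8.
Since 8 > 0, reporting 14 is strictly better here, so truthful reporting is not dominant.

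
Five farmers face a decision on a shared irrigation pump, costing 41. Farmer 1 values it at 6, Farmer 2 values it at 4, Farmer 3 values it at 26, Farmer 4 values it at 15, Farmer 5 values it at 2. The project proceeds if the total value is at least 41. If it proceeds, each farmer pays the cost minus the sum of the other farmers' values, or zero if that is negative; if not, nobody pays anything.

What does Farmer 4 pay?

Total value 53 ≥ cost 41, so the project is built.
The other farmers' values sum to 38.
Cost minus that sum is 41 - 38 = 3.

3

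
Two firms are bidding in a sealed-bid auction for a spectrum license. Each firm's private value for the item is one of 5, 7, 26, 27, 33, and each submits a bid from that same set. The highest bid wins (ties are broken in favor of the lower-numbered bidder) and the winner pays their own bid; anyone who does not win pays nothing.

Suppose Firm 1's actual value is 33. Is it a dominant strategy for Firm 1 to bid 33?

No

Consider the case where Firm 2 bids 5.
Truthful bid 33: wins, pays 33, utility 33 - 33 = 0.
Bid 5 instead: wins, pays 5, utility 33 - 5 = 28.
Since 28 > 0, bidding 5 is strictly better here, so truthful bidding is not dominant.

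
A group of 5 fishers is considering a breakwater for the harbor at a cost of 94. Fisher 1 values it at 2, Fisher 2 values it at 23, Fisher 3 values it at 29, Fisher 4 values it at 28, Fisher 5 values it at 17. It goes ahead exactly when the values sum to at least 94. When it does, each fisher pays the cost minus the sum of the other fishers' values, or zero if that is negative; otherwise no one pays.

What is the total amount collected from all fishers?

Total value 99 ≥ cost 94, so it is built.
Fisher 1: others sum to 97; max(0, 94 - 97) = 0.
Fisher 2: others sum to 76; max(0, 94 - 76) = 18.
Fisher 3: others sum to 70; max(0, 94 - 70) = 24.
Fisher 4: others sum to 71; max(0, 94 - 71) = 23.
Fisher 5: others sum to 82; max(0, 94 - 82) = 12.
Total collected = 0 + 18 + 24 + 23 + 12 = 77.

77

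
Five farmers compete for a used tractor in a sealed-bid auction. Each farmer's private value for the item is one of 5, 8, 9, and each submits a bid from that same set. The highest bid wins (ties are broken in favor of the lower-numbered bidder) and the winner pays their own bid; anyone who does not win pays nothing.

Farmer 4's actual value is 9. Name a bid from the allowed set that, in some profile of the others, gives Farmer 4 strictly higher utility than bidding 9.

Suppose Farmer 1 bids 5, Farmer 2 bids 5, Farmer 3 bids 5 and Farmer 5 bids 5.
Bid 9: wins, pays 9, utility 9 - 9 = 0.
Bid 8: wins, pays 8, utility 9 - 8 = 1.
So bidding 8 beats truth here (1 > 0).

8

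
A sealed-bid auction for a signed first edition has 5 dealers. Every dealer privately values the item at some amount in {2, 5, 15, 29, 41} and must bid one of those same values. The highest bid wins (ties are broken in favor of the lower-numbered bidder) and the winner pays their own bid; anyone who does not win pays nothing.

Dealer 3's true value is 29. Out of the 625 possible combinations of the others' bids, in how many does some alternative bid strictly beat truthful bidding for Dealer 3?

36

Others bid (2, 2, 2, 2): truth gives 0; bid 5 gives 24 > 0. Violating.
Others bid (2, 2, 2, 5): truth gives 0; bid 5 gives 24 > 0. Violating.
Others bid (2, 2, 2, 15): truth gives 0; bid 15 gives 14 > 0. Violating.
Others bid (2, 2, 5, 2): truth gives 0; bid 5 gives 24 > 0. Violating.
Others bid (2, 2, 2, 29): truth gives 0; no alternative beats it.
Others bid (2, 2, 2, 41): truth gives 0; no alternative beats it.
(Checking all 625 profiles: 36 have a profitable deviation, 589 do not.)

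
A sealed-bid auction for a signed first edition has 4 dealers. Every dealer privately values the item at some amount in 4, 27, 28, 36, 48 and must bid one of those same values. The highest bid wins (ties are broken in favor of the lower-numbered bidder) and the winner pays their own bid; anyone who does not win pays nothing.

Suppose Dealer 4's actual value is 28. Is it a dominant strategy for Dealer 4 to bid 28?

Consider the case where Dealer 1 bids 4, Dealer 2 bids 4 and Dealer 3 bids 4.
Truthful bid 28: wins, pays 28, utility 28 - 28 = 0.
Bid 27 instead: wins, pays 27, utility 28 - 27 = 1.
Since 1 > 0, bidding 27 is strictly better here, so truthful bidding is not dominant.

No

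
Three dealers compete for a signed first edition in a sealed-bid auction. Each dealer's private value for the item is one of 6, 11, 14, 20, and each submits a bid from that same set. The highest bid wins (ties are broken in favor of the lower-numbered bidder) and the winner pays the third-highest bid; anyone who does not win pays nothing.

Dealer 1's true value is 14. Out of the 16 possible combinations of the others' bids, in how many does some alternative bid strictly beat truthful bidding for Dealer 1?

4

Others bid (6, 20): truth gives 0; bid 20 gives 8 > 0. Violating.
Others bid (11, 20): truth gives 0; bid 20 gives 3 > 0. Violating.
Others bid (20, 6): truth gives 0; bid 20 gives 8 > 0. Violating.
Others bid (20, 11): truth gives 0; bid 20 gives 3 > 0. Violating.
Others bid (6, 6): truth gives 8; no alternative beats it.
Others bid (6, 11): truth gives 8; no alternative beats it.
(Checking all 16 profiles: 4 have a profitable deviation, 12 do not.)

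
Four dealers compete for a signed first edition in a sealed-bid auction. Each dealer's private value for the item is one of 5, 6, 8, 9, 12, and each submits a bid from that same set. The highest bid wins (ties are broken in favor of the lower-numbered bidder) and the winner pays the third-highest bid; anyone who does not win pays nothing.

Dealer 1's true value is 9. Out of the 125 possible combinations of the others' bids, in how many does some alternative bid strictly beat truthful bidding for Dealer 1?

Others bid (5, 5, 12): truth gives 0; bid 12 gives 4 > 0. Violating.
Others bid (5, 6, 12): truth gives 0; bid 12 gives 3 > 0. Violating.
Others bid (5, 8, 12): truth gives 0; bid 12 gives 1 > 0. Violating.
Others bid (5, 12, 5): truth gives 0; bid 12 gives 4 > 0. Violating.
Others bid (5, 5, 5): truth gives 4; no alternative beats it.
Others bid (5, 5, 6): truth gives 4; no alternative beats it.
(Checking all 125 profiles: 27 have a profitable deviation, 98 do not.)

27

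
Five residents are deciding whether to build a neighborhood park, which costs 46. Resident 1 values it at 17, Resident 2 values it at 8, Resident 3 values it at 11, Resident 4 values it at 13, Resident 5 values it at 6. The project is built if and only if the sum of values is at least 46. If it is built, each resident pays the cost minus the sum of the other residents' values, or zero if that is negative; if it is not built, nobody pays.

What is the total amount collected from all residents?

14

Total value 55 ≥ cost 46, so it is built.
Resident 1: others sum to 38; max(0, 46 - 38) = 8.
Resident 2: others sum to 47; max(0, 46 - 47) = 0.
Resident 3: others sum to 44; max(0, 46 - 44) = 2.
Resident 4: others sum to 42; max(0, 46 - 42) = 4.
Resident 5: others sum to 49; max(0, 46 - 49) = 0.
Total collected = 8 + 0 + 2 + 4 + 0 = 14.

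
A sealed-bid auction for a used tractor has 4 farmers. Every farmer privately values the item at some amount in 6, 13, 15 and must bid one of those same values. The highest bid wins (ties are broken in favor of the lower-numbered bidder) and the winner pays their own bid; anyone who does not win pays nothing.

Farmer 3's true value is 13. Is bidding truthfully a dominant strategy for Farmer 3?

Check each profile of the others' bids and compare truth against every alternative bid.
Others bid (6, 6, 6): truth gives 0, best alternative gives 0.
Others bid (6, 6, 13): truth gives 0, best alternative gives 0.
Others bid (6, 6, 15): truth gives 0, best alternative gives 0.
Others bid (6, 13, 6): truth gives 0, best alternative gives 0.
Others bid (6, 13, 13): truth gives 0, best alternative gives 0.
Others bid (6, 13, 15): truth gives 0, best alternative gives 0.
(Remaining 21 profiles checked similarly; truth is weakly best in each.)
In every case the truthful bid is at least as good as any alternative, so it is a dominant strategy.

Yes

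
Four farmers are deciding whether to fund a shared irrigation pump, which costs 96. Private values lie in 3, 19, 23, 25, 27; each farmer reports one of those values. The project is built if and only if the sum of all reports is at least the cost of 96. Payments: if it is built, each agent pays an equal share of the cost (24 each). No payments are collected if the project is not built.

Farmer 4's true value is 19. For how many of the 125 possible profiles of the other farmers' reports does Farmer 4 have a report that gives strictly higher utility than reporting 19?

10

Others report (23, 27, 27): truth gives -5; report 3 gives 0 > -5. Violating.
Others report (25, 25, 27): truth gives -5; report 3 gives 0 > -5. Violating.
Others report (25, 27, 25): truth gives -5; report 3 gives 0 > -5. Violating.
Others report (25, 27, 27): truth gives -5; report 3 gives 0 > -5. Violating.
Others report (3, 3, 3): truth gives 0; no alternative beats it.
Others report (3, 3, 19): truth gives 0; no alternative beats it.
(Checking all 125 profiles: 10 have a profitable deviation, 115 do not.)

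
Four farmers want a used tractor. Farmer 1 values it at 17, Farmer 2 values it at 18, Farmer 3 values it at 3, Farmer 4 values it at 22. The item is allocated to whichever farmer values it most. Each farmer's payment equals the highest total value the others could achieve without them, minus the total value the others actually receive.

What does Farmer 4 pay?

18

Farmer 4 has the highest value and receives the item.
Without Farmer 4, the item would go to the next-highest value, 18, so the others could achieve 18.
With Farmer 4 present and winning, the others receive nothing, so their total is 0.
Payment = 18 - 0 = 18.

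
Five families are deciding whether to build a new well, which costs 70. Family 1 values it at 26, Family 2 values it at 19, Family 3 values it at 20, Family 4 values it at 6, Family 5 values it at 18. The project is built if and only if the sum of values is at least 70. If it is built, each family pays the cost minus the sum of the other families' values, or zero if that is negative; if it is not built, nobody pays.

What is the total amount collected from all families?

8

Total value 89 ≥ cost 70, so it is built.
Family 1: others sum to 63; max(0, 70 - 63) = 7.
Family 2: others sum to 70; max(0, 70 - 70) = 0.
Family 3: others sum to 69; max(0, 70 - 69) = 1.
Family 4: others sum to 83; max(0, 70 - 83) = 0.
Family 5: others sum to 71; max(0, 70 - 71) = 0.
Total collected = 7 + 0 + 1 + 0 + 0 = 8.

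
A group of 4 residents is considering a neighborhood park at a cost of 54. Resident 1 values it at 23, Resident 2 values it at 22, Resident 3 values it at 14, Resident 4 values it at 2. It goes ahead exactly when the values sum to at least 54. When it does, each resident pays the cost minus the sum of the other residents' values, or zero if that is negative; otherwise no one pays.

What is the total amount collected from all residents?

Total value 61 ≥ cost 54, so it is built.
Resident 1: others sum to 38; max(0, 54 - 38) = 16.
Resident 2: others sum to 39; max(0, 54 - 39) = 15.
Resident 3: others sum to 47; max(0, 54 - 47) = 7.
Resident 4: others sum to 59; max(0, 54 - 59) = 0.
Total collected = 16 + 15 + 7 + 0 = 38.

38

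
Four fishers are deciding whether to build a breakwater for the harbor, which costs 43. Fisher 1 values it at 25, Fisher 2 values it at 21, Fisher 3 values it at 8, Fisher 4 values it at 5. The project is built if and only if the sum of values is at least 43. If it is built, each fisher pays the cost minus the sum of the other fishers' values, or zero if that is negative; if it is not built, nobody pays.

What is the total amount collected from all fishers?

Total value 59 ≥ cost 43, so it is built.
Fisher 1: others sum to 34; max(0, 43 - 34) = 9.
Fisher 2: others sum to 38; max(0, 43 - 38) = 5.
Fisher 3: others sum to 51; max(0, 43 - 51) = 0.
Fisher 4: others sum to 54; max(0, 43 - 54) = 0.
Total collected = 9 + 5 + 0 + 0 = 14.

14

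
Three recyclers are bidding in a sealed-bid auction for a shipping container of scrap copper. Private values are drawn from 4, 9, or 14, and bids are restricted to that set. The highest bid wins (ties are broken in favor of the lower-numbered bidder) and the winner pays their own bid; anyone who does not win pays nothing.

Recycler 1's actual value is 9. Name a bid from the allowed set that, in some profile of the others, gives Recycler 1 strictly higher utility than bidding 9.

Suppose Recycler 2 bids 4 and Recycler 3 bids 4.
Bid 9: wins, pays 9, utility 9 - 9 = 0.
Bid 4: wins, pays 4, utility 9 - 4 = 5.
So bidding 4 beats truth here (5 > 0).

4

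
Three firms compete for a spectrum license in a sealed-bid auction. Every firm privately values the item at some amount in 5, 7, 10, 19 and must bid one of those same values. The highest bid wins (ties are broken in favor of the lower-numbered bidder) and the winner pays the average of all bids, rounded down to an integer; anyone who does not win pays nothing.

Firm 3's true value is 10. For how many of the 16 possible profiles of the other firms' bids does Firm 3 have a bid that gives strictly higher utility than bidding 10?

1

Others bid (5, 5): truth gives 4; bid 7 gives 5 > 4. Violating.
Others bid (5, 7): truth gives 3; no alternative beats it.
Others bid (5, 10): truth gives 0; no alternative beats it.
(Checking all 16 profiles: 1 has a profitable deviation, 15 do not.)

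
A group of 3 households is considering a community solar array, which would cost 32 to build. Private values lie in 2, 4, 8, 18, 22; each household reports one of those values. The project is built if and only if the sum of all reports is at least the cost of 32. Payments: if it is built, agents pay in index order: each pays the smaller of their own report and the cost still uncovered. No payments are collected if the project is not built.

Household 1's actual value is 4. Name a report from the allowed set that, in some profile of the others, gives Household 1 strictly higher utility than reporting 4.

2

Suppose Household 2 reports 8 and Household 3 reports 22.
Report 4: project built, pays 4, utility 4 - 4 = 0.
Report 2: project built, pays 2, utility 4 - 2 = 2.
So reporting 2 beats truth here (2 > 0).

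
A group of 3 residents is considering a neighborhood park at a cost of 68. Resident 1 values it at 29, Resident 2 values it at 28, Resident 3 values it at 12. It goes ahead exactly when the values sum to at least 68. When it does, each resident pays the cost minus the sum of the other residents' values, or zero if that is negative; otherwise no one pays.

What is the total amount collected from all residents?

Total value 69 ≥ cost 68, so it is built.
Resident 1: others sum to 40; max(0, 68 - 40) = 28.
Resident 2: others sum to 41; max(0, 68 - 41) = 27.
Resident 3: others sum to 57; max(0, 68 - 57) = 11.
Total collected = 28 + 27 + 11 = 66.

66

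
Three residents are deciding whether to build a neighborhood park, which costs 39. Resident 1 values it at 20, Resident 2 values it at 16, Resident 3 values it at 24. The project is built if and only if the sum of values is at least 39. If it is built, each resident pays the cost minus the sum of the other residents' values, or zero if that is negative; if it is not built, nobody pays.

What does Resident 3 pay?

Total value 60 ≥ cost 39, so the project is built.
The other residents' values sum to 36.
Cost minus that sum is 39 - 36 = 3.

3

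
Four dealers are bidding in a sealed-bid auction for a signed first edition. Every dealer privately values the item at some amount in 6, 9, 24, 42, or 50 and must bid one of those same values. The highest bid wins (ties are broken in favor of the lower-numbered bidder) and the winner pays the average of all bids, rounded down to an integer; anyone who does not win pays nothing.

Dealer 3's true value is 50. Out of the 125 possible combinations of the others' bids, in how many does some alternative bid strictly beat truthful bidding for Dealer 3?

36

Others bid (6, 6, 6): truth gives 33; bid 9 gives 44 > 33. Violating.
Others bid (6, 6, 9): truth gives 33; bid 9 gives 43 > 33. Violating.
Others bid (6, 6, 24): truth gives 29; bid 24 gives 35 > 29. Violating.
Others bid (6, 6, 42): truth gives 24; bid 42 gives 26 > 24. Violating.
Others bid (6, 6, 50): truth gives 22; no alternative beats it.
Others bid (6, 9, 50): truth gives 22; no alternative beats it.
(Checking all 125 profiles: 36 have a profitable deviation, 89 do not.)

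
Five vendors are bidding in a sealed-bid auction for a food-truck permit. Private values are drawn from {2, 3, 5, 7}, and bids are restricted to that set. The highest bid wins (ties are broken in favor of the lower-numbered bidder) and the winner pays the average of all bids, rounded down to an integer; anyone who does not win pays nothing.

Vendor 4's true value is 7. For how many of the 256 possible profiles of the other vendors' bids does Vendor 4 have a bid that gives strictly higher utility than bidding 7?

9

Others bid (2, 2, 2, 2): truth gives 4; bid 3 gives 5 > 4. Violating.
Others bid (2, 2, 2, 3): truth gives 4; bid 3 gives 5 > 4. Violating.
Others bid (2, 2, 3, 2): truth gives 4; bid 5 gives 5 > 4. Violating.
Others bid (2, 3, 2, 2): truth gives 4; bid 5 gives 5 > 4. Violating.
Others bid (2, 2, 2, 5): truth gives 4; no alternative beats it.
Others bid (2, 2, 2, 7): truth gives 3; no alternative beats it.
(Checking all 256 profiles: 9 have a profitable deviation, 247 do not.)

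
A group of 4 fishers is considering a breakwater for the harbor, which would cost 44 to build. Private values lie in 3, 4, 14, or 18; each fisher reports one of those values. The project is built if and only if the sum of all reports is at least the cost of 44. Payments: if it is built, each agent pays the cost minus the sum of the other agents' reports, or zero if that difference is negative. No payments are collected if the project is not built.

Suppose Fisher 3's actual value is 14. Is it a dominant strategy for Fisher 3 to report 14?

Yes

Check each profile of the others' reports and compare truth against every alternative report.
Others report (14, 14, 18): truth gives 14, best alternative gives 14.
Others report (14, 18, 14): truth gives 14, best alternative gives 14.
Others report (14, 18, 18): truth gives 14, best alternative gives 14.
Others report (18, 14, 14): truth gives 14, best alternative gives 14.
Others report (18, 14, 18): truth gives 14, best alternative gives 14.
Others report (18, 18, 14): truth gives 14, best alternative gives 14.
(Remaining 58 profiles checked similarly; truth is weakly best in each.)
In every case the truthful report is at least as good as any alternative, so it is a dominant strategy.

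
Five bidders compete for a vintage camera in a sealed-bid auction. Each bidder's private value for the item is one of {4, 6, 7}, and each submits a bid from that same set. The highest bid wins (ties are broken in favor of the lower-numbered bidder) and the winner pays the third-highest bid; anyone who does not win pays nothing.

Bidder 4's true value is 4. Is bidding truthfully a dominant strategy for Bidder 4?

Check each profile of the others' bids and compare truth against every alternative bid.
Others bid (4, 4, 4, 4): truth gives 0, best alternative gives 0.
Others bid (4, 4, 4, 6): truth gives 0, best alternative gives 0.
Others bid (4, 4, 4, 7): truth gives 0, best alternative gives 0.
Others bid (4, 4, 6, 4): truth gives 0, best alternative gives 0.
Others bid (4, 4, 6, 6): truth gives 0, best alternative gives 0.
Others bid (4, 4, 6, 7): truth gives 0, best alternative gives 0.
(Remaining 75 profiles checked similarly; truth is weakly best in each.)
In every case the truthful bid is at least as good as any alternative, so it is a dominant strategy.

Yes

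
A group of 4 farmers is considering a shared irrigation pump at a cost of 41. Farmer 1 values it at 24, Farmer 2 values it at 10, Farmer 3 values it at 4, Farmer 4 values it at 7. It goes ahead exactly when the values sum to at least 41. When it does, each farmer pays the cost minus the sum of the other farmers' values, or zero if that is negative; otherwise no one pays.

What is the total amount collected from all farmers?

Total value 45 ≥ cost 41, so it is built.
Farmer 1: others sum to 21; max(0, 41 - 21) = 20.
Farmer 2: others sum to 35; max(0, 41 - 35) = 6.
Farmer 3: others sum to 41; max(0, 41 - 41) = 0.
Farmer 4: others sum to 38; max(0, 41 - 38) = 3.
Total collected = 20 + 6 + 0 + 3 = 29.

29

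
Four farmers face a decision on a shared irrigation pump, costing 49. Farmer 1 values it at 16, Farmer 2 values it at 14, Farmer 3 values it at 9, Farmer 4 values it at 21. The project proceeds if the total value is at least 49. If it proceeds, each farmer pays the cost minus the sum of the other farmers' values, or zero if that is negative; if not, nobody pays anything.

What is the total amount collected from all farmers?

Total value 60 ≥ cost 49, so it is built.
Farmer 1: others sum to 44; max(0, 49 - 44) = 5.
Farmer 2: others sum to 46; max(0, 49 - 46) = 3.
Farmer 3: others sum to 51; max(0, 49 - 51) = 0.
Farmer 4: others sum to 39; max(0, 49 - 39) = 10.
Total collected = 5 + 3 + 0 + 10 = 18.

18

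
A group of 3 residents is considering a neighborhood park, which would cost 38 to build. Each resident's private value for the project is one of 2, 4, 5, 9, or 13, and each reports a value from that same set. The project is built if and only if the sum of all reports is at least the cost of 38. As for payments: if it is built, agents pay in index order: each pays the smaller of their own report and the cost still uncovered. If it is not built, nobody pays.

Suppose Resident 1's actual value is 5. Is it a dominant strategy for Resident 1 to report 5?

Check each profile of the others' reports and compare truth against every alternative report.
Others report (2, 2): truth gives 0, best alternative gives 0.
Others report (2, 4): truth gives 0, best alternative gives 0.
Others report (2, 5): truth gives 0, best alternative gives 0.
Others report (2, 9): truth gives 0, best alternative gives 0.
Others report (2, 13): truth gives 0, best alternative gives 0.
Others report (4, 2): truth gives 0, best alternative gives 0.
(Remaining 19 profiles checked similarly; truth is weakly best in each.)
In every case the truthful report is at least as good as any alternative, so it is a dominant strategy.

Yes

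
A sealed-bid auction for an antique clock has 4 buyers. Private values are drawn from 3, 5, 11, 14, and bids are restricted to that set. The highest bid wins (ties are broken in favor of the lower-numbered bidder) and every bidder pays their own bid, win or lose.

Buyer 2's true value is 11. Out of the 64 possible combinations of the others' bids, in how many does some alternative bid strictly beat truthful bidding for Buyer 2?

50

Others bid (3, 3, 3): truth gives 0; bid 5 gives 6 > 0. Violating.
Others bid (3, 3, 5): truth gives 0; bid 5 gives 6 > 0. Violating.
Others bid (3, 3, 14): truth gives -11; bid 3 gives -3 > -11. Violating.
Others bid (3, 5, 3): truth gives 0; bid 5 gives 6 > 0. Violating.
Others bid (3, 3, 11): truth gives 0; no alternative beats it.
Others bid (3, 5, 11): truth gives 0; no alternative beats it.
(Checking all 64 profiles: 50 have a profitable deviation, 14 do not.)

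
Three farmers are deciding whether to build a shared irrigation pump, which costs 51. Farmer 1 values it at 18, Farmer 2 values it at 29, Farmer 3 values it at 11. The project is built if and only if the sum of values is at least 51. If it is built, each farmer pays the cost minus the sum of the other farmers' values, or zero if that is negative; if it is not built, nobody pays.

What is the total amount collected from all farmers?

Total value 58 ≥ cost 51, so it is built.
Farmer 1: others sum to 40; max(0, 51 - 40) = 11.
Farmer 2: others sum to 29; max(0, 51 - 29) = 22.
Farmer 3: others sum to 47; max(0, 51 - 47) = 4.
Total collected = 11 + 22 + 4 = 37.

37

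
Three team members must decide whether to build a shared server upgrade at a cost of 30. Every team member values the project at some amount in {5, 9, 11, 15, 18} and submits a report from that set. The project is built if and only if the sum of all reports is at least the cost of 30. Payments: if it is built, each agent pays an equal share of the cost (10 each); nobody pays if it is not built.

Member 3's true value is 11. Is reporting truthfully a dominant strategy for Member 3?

Consider the case where Member 1 reports 5 and Member 2 reports 9.
Truthful report 11: project not built, utility 0.
Report 18 instead: project built, pays 10, utility 11 - 10 = 1.
Since 1 > 0, reporting 18 is strictly better here, so truthful reporting is not dominant.

No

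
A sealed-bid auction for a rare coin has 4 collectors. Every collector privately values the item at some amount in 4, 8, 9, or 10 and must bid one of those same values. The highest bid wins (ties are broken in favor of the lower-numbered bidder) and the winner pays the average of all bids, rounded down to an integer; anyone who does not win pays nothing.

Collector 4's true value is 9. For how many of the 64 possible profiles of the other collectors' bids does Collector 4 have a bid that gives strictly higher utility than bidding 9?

15

Others bid (4, 4, 9): truth gives 0; bid 10 gives 3 > 0. Violating.
Others bid (4, 8, 9): truth gives 0; bid 10 gives 2 > 0. Violating.
Others bid (4, 9, 4): truth gives 0; bid 10 gives 3 > 0. Violating.
Others bid (4, 9, 8): truth gives 0; bid 10 gives 2 > 0. Violating.
Others bid (4, 4, 4): truth gives 4; no alternative beats it.
Others bid (4, 4, 8): truth gives 3; no alternative beats it.
(Checking all 64 profiles: 15 have a profitable deviation, 49 do not.)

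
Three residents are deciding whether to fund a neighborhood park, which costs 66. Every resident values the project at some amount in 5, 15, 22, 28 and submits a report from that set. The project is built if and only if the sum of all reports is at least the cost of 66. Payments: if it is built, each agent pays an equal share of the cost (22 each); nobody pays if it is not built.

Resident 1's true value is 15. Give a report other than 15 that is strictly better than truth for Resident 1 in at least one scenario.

5

Suppose Resident 2 reports 28 and Resident 3 reports 28.
Report 15: project built, pays 22, utility 15 - 22 = -7.
Report 5: project not built, utility 0.
So reporting 5 beats truth here (0 > -7).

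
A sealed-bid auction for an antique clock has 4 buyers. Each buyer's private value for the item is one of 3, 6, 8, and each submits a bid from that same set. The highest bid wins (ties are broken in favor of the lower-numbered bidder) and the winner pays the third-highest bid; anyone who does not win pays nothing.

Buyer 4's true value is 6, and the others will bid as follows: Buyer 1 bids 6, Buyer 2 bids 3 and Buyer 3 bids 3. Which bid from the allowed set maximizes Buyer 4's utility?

Bid 3: loses, pays 0, utility 0.
Bid 6: loses, pays 0, utility 0.
Bid 8: wins, pays 3, utility 6 - 3 = 3.
The best choice is 8 with utility 3.

8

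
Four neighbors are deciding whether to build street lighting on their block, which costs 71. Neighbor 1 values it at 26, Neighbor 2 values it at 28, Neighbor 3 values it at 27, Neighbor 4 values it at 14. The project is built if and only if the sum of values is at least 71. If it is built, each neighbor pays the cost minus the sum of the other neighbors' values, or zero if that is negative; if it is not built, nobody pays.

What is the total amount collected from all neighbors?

9

Total value 95 ≥ cost 71, so it is built.
Neighbor 1: others sum to 69; max(0, 71 - 69) = 2.
Neighbor 2: others sum to 67; max(0, 71 - 67) = 4.
Neighbor 3: others sum to 68; max(0, 71 - 68) = 3.
Neighbor 4: others sum to 81; max(0, 71 - 81) = 0.
Total collected = 2 + 4 + 3 + 0 = 9.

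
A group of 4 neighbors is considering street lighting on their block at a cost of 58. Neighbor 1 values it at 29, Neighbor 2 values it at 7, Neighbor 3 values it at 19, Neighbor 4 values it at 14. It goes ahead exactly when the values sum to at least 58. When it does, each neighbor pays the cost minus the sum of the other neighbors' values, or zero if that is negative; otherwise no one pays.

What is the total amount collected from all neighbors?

29

Total value 69 ≥ cost 58, so it is built.
Neighbor 1: others sum to 40; max(0, 58 - 40) = 18.
Neighbor 2: others sum to 62; max(0, 58 - 62) = 0.
Neighbor 3: others sum to 50; max(0, 58 - 50) = 8.
Neighbor 4: others sum to 55; max(0, 58 - 55) = 3.
Total collected = 18 + 0 + 8 + 3 = 29.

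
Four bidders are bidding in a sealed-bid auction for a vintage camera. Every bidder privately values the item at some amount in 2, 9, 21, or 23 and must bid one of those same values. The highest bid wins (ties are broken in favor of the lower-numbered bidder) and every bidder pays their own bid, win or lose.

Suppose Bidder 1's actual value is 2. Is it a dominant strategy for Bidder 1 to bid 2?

Yes

Check each profile of the others' bids and compare truth against every alternative bid.
Others bid (2, 2, 2): truth gives 0, best alternative gives -7.
Others bid (2, 2, 21): truth gives -2, best alternative gives -9.
Others bid (2, 2, 23): truth gives -2, best alternative gives -9.
Others bid (2, 9, 21): truth gives -2, best alternative gives -9.
Others bid (2, 9, 23): truth gives -2, best alternative gives -9.
Others bid (2, 21, 2): truth gives -2, best alternative gives -9.
(Remaining 58 profiles checked similarly; truth is weakly best in each.)
In every case the truthful bid is at least as good as any alternative, so it is a dominant strategy.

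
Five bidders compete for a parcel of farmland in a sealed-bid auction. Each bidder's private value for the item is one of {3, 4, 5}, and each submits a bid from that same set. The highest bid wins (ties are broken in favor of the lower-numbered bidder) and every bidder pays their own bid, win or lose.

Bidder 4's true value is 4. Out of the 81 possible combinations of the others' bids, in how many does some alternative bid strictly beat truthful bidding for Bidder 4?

79

Others bid (3, 3, 3, 5): truth gives -4; bid 5 gives -1 > -4. Violating.
Others bid (3, 3, 4, 3): truth gives -4; bid 5 gives -1 > -4. Violating.
Others bid (3, 3, 4, 4): truth gives -4; bid 5 gives -1 > -4. Violating.
Others bid (3, 3, 4, 5): truth gives -4; bid 5 gives -1 > -4. Violating.
Others bid (3, 3, 3, 3): truth gives 0; no alternative beats it.
Others bid (3, 3, 3, 4): truth gives 0; no alternative beats it.
(Checking all 81 profiles: 79 have a profitable deviation, 2 do not.)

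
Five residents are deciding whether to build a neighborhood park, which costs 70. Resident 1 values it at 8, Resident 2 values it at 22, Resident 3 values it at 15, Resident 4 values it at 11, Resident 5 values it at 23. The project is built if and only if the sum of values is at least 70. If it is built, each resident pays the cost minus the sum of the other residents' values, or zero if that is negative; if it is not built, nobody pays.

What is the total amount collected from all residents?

35

Total value 79 ≥ cost 70, so it is built.
Resident 1: others sum to 71; max(0, 70 - 71) = 0.
Resident 2: others sum to 57; max(0, 70 - 57) = 13.
Resident 3: others sum to 64; max(0, 70 - 64) = 6.
Resident 4: others sum to 68; max(0, 70 - 68) = 2.
Resident 5: others sum to 56; max(0, 70 - 56) = 14.
Total collected = 0 + 13 + 6 + 2 + 14 = 35.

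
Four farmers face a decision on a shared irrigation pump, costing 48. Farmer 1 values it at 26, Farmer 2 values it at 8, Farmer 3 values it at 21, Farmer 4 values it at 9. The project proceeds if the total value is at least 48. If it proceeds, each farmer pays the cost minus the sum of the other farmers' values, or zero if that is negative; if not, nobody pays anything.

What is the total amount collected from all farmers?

Total value 64 ≥ cost 48, so it is built.
Farmer 1: others sum to 38; max(0, 48 - 38) = 10.
Farmer 2: others sum to 56; max(0, 48 - 56) = 0.
Farmer 3: others sum to 43; max(0, 48 - 43) = 5.
Farmer 4: others sum to 55; max(0, 48 - 55) = 0.
Total collected = 10 + 0 + 5 + 0 = 15.

15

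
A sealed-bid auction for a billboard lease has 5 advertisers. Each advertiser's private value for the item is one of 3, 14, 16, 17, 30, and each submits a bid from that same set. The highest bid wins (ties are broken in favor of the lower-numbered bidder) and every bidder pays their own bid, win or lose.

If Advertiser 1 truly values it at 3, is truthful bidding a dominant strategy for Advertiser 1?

Check each profile of the others' bids and compare truth against every alternative bid.
Others bid (3, 3, 3, 3): truth gives 0, best alternative gives -11.
Others bid (3, 3, 3, 17): truth gives -3, best alternative gives -14.
Others bid (3, 3, 3, 30): truth gives -3, best alternative gives -14.
Others bid (3, 3, 14, 17): truth gives -3, best alternative gives -14.
Others bid (3, 3, 14, 30): truth gives -3, best alternative gives -14.
Others bid (3, 3, 16, 17): truth gives -3, best alternative gives -14.
(Remaining 619 profiles checked similarly; truth is weakly best in each.)
In every case the truthful bid is at least as good as any alternative, so it is a dominant strategy.

Yes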